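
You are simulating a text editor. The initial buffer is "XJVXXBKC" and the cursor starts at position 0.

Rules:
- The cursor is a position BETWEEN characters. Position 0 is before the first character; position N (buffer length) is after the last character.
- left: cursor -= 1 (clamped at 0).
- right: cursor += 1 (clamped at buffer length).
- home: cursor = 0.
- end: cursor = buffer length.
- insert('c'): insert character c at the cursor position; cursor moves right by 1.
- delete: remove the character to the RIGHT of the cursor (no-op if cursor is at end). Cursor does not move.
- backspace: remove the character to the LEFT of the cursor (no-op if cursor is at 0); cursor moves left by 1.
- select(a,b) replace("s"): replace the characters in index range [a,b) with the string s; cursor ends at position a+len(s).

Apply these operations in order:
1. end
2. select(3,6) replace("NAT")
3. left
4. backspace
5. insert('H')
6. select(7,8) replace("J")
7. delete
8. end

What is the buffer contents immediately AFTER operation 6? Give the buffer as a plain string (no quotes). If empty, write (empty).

After op 1 (end): buf='XJVXXBKC' cursor=8
After op 2 (select(3,6) replace("NAT")): buf='XJVNATKC' cursor=6
After op 3 (left): buf='XJVNATKC' cursor=5
After op 4 (backspace): buf='XJVNTKC' cursor=4
After op 5 (insert('H')): buf='XJVNHTKC' cursor=5
After op 6 (select(7,8) replace("J")): buf='XJVNHTKJ' cursor=8

Answer: XJVNHTKJ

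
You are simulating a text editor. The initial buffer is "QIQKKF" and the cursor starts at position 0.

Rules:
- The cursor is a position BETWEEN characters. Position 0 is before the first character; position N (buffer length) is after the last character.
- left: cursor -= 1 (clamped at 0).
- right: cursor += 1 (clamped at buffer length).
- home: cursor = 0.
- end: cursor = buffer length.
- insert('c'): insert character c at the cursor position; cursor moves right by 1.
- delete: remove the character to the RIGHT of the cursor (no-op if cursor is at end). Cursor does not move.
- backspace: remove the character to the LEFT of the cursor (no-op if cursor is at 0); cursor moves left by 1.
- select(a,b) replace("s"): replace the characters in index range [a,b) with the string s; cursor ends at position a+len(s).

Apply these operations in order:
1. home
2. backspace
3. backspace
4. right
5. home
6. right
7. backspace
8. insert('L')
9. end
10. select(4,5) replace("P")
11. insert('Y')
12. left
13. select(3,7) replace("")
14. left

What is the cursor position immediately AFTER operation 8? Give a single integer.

After op 1 (home): buf='QIQKKF' cursor=0
After op 2 (backspace): buf='QIQKKF' cursor=0
After op 3 (backspace): buf='QIQKKF' cursor=0
After op 4 (right): buf='QIQKKF' cursor=1
After op 5 (home): buf='QIQKKF' cursor=0
After op 6 (right): buf='QIQKKF' cursor=1
After op 7 (backspace): buf='IQKKF' cursor=0
After op 8 (insert('L')): buf='LIQKKF' cursor=1

Answer: 1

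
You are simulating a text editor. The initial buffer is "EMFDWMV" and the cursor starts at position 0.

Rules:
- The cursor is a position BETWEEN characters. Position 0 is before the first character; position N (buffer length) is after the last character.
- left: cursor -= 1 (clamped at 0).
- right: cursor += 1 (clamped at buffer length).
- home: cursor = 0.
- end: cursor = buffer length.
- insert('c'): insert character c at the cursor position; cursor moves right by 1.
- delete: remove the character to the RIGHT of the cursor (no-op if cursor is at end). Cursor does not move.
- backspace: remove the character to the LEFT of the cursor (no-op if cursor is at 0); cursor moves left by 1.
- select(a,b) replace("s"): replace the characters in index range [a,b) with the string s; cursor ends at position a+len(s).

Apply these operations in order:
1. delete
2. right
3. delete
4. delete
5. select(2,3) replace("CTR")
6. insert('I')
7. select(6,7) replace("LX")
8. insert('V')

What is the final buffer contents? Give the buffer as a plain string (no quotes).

Answer: MWCTRILXV

Derivation:
After op 1 (delete): buf='MFDWMV' cursor=0
After op 2 (right): buf='MFDWMV' cursor=1
After op 3 (delete): buf='MDWMV' cursor=1
After op 4 (delete): buf='MWMV' cursor=1
After op 5 (select(2,3) replace("CTR")): buf='MWCTRV' cursor=5
After op 6 (insert('I')): buf='MWCTRIV' cursor=6
After op 7 (select(6,7) replace("LX")): buf='MWCTRILX' cursor=8
After op 8 (insert('V')): buf='MWCTRILXV' cursor=9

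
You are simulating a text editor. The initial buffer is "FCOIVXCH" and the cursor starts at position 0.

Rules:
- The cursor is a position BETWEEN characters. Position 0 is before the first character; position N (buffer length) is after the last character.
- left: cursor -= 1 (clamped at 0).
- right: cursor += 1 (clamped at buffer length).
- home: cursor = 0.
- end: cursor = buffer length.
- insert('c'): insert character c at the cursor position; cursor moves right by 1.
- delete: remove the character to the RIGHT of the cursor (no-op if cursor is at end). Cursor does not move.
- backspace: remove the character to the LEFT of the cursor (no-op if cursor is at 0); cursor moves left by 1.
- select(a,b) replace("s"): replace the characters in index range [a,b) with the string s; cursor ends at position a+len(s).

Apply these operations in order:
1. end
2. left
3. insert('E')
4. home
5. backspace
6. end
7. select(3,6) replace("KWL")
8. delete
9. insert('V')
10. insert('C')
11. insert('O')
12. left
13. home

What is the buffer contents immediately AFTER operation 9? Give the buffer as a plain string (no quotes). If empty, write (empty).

Answer: FCOKWLVEH

Derivation:
After op 1 (end): buf='FCOIVXCH' cursor=8
After op 2 (left): buf='FCOIVXCH' cursor=7
After op 3 (insert('E')): buf='FCOIVXCEH' cursor=8
After op 4 (home): buf='FCOIVXCEH' cursor=0
After op 5 (backspace): buf='FCOIVXCEH' cursor=0
After op 6 (end): buf='FCOIVXCEH' cursor=9
After op 7 (select(3,6) replace("KWL")): buf='FCOKWLCEH' cursor=6
After op 8 (delete): buf='FCOKWLEH' cursor=6
After op 9 (insert('V')): buf='FCOKWLVEH' cursor=7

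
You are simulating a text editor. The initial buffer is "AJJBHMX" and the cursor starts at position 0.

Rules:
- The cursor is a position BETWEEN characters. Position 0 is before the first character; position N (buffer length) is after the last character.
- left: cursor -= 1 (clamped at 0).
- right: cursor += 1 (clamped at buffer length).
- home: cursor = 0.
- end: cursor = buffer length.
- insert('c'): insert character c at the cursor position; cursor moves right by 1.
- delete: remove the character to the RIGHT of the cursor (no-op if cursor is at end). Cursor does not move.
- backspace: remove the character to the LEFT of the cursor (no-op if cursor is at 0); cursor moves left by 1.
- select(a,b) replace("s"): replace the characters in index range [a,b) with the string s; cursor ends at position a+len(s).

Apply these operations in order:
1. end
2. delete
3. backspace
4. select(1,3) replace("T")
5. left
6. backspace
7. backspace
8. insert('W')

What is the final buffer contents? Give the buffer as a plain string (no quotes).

Answer: WTBHM

Derivation:
After op 1 (end): buf='AJJBHMX' cursor=7
After op 2 (delete): buf='AJJBHMX' cursor=7
After op 3 (backspace): buf='AJJBHM' cursor=6
After op 4 (select(1,3) replace("T")): buf='ATBHM' cursor=2
After op 5 (left): buf='ATBHM' cursor=1
After op 6 (backspace): buf='TBHM' cursor=0
After op 7 (backspace): buf='TBHM' cursor=0
After op 8 (insert('W')): buf='WTBHM' cursor=1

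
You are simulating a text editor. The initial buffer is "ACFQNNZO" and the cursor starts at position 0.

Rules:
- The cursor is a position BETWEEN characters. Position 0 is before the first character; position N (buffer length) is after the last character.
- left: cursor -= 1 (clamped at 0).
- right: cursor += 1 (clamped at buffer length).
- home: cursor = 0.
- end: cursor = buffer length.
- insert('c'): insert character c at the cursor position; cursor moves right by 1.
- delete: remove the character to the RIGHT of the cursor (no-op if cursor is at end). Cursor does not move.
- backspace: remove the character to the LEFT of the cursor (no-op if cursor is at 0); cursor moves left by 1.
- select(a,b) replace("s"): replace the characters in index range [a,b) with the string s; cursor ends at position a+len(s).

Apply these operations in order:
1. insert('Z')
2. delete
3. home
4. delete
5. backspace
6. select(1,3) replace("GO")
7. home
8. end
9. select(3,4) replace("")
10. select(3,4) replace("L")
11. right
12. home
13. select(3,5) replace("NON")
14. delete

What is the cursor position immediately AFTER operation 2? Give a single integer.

Answer: 1

Derivation:
After op 1 (insert('Z')): buf='ZACFQNNZO' cursor=1
After op 2 (delete): buf='ZCFQNNZO' cursor=1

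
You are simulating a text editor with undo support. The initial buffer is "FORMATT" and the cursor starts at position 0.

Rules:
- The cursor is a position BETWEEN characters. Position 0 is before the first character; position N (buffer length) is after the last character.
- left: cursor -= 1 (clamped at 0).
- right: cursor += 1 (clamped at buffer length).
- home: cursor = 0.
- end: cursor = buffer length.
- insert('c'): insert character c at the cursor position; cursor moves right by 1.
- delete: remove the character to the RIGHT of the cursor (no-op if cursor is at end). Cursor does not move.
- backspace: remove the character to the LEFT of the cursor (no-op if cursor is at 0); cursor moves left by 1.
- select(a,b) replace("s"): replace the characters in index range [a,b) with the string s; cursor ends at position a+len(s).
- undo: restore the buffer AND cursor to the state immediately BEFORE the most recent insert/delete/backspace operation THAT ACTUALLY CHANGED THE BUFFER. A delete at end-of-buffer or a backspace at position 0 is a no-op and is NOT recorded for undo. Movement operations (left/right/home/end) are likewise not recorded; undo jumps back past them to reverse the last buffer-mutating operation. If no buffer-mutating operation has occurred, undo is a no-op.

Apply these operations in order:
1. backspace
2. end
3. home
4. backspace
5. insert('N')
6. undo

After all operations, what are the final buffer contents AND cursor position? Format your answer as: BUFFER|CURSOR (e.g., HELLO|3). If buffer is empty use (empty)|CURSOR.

After op 1 (backspace): buf='FORMATT' cursor=0
After op 2 (end): buf='FORMATT' cursor=7
After op 3 (home): buf='FORMATT' cursor=0
After op 4 (backspace): buf='FORMATT' cursor=0
After op 5 (insert('N')): buf='NFORMATT' cursor=1
After op 6 (undo): buf='FORMATT' cursor=0

Answer: FORMATT|0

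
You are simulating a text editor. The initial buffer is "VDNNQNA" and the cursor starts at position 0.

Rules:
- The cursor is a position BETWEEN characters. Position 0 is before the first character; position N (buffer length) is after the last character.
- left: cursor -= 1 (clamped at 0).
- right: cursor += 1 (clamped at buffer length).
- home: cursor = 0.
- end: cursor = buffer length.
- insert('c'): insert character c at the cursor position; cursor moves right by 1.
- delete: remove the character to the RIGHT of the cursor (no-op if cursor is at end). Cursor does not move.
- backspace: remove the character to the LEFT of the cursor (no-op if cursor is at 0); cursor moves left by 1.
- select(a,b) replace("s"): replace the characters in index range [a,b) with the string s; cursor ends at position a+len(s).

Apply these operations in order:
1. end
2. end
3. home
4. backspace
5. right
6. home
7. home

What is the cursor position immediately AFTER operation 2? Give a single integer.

After op 1 (end): buf='VDNNQNA' cursor=7
After op 2 (end): buf='VDNNQNA' cursor=7

Answer: 7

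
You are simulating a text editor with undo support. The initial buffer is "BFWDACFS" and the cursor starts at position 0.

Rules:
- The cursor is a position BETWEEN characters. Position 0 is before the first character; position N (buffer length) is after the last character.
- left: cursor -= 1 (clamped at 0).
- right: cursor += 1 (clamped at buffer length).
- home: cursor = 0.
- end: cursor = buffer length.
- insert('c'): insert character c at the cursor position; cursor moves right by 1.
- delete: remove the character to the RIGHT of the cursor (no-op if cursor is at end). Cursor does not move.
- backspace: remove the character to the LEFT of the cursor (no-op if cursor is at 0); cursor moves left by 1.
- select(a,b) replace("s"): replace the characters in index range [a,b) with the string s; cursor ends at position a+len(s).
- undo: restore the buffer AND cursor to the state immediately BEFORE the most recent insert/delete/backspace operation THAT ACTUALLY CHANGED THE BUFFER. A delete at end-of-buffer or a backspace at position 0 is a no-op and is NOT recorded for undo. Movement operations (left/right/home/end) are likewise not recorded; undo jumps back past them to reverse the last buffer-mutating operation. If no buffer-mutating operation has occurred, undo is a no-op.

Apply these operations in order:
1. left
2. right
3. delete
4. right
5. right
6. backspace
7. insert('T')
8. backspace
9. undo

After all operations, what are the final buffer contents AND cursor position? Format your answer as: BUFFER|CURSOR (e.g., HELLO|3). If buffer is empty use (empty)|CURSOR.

Answer: BWTACFS|3

Derivation:
After op 1 (left): buf='BFWDACFS' cursor=0
After op 2 (right): buf='BFWDACFS' cursor=1
After op 3 (delete): buf='BWDACFS' cursor=1
After op 4 (right): buf='BWDACFS' cursor=2
After op 5 (right): buf='BWDACFS' cursor=3
After op 6 (backspace): buf='BWACFS' cursor=2
After op 7 (insert('T')): buf='BWTACFS' cursor=3
After op 8 (backspace): buf='BWACFS' cursor=2
After op 9 (undo): buf='BWTACFS' cursor=3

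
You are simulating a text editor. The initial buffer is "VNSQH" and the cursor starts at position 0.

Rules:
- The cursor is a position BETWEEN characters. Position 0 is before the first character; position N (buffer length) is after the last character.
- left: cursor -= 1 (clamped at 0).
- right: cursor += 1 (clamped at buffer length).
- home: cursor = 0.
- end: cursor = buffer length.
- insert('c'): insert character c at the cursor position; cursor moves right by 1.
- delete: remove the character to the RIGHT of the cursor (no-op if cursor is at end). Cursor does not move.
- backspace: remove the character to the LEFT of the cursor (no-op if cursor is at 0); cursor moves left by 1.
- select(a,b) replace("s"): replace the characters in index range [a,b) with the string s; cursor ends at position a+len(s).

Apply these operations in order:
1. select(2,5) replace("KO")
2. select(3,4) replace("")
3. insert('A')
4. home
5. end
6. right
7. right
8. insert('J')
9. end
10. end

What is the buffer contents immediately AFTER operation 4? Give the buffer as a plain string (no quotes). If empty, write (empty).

Answer: VNKA

Derivation:
After op 1 (select(2,5) replace("KO")): buf='VNKO' cursor=4
After op 2 (select(3,4) replace("")): buf='VNK' cursor=3
After op 3 (insert('A')): buf='VNKA' cursor=4
After op 4 (home): buf='VNKA' cursor=0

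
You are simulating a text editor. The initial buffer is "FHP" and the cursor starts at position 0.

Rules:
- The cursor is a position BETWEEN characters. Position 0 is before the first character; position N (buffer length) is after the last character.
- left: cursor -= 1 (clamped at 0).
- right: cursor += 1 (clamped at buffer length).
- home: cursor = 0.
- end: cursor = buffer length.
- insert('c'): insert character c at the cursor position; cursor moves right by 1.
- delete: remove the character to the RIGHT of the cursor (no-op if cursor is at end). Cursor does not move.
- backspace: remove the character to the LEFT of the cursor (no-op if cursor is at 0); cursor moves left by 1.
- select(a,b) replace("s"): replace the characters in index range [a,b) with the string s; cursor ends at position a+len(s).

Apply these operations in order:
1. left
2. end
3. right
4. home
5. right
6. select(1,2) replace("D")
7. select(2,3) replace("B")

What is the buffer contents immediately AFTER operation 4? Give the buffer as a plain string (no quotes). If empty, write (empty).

Answer: FHP

Derivation:
After op 1 (left): buf='FHP' cursor=0
After op 2 (end): buf='FHP' cursor=3
After op 3 (right): buf='FHP' cursor=3
After op 4 (home): buf='FHP' cursor=0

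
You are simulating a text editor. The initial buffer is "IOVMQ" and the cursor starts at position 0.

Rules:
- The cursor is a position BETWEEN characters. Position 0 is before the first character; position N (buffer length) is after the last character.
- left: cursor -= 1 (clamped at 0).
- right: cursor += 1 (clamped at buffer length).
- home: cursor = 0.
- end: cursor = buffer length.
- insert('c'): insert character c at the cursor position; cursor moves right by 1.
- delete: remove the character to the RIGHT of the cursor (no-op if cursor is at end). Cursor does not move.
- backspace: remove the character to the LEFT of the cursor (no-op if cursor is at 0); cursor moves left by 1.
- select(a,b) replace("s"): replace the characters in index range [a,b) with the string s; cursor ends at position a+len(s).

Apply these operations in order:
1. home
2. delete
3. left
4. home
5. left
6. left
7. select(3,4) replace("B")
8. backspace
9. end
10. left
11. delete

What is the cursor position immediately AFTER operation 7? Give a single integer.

After op 1 (home): buf='IOVMQ' cursor=0
After op 2 (delete): buf='OVMQ' cursor=0
After op 3 (left): buf='OVMQ' cursor=0
After op 4 (home): buf='OVMQ' cursor=0
After op 5 (left): buf='OVMQ' cursor=0
After op 6 (left): buf='OVMQ' cursor=0
After op 7 (select(3,4) replace("B")): buf='OVMB' cursor=4

Answer: 4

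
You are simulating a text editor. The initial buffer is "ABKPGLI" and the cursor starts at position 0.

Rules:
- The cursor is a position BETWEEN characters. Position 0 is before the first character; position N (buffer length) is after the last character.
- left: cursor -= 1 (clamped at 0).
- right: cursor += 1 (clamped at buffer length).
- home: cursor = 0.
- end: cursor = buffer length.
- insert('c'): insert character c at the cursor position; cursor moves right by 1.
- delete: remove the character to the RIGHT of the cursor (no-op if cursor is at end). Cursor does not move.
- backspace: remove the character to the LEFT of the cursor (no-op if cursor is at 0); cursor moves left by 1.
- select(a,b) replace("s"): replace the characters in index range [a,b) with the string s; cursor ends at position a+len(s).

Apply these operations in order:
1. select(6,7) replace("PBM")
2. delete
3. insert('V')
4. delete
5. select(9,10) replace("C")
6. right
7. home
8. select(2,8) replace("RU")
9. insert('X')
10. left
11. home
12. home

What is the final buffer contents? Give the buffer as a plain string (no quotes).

Answer: ABRUXMC

Derivation:
After op 1 (select(6,7) replace("PBM")): buf='ABKPGLPBM' cursor=9
After op 2 (delete): buf='ABKPGLPBM' cursor=9
After op 3 (insert('V')): buf='ABKPGLPBMV' cursor=10
After op 4 (delete): buf='ABKPGLPBMV' cursor=10
After op 5 (select(9,10) replace("C")): buf='ABKPGLPBMC' cursor=10
After op 6 (right): buf='ABKPGLPBMC' cursor=10
After op 7 (home): buf='ABKPGLPBMC' cursor=0
After op 8 (select(2,8) replace("RU")): buf='ABRUMC' cursor=4
After op 9 (insert('X')): buf='ABRUXMC' cursor=5
After op 10 (left): buf='ABRUXMC' cursor=4
After op 11 (home): buf='ABRUXMC' cursor=0
After op 12 (home): buf='ABRUXMC' cursor=0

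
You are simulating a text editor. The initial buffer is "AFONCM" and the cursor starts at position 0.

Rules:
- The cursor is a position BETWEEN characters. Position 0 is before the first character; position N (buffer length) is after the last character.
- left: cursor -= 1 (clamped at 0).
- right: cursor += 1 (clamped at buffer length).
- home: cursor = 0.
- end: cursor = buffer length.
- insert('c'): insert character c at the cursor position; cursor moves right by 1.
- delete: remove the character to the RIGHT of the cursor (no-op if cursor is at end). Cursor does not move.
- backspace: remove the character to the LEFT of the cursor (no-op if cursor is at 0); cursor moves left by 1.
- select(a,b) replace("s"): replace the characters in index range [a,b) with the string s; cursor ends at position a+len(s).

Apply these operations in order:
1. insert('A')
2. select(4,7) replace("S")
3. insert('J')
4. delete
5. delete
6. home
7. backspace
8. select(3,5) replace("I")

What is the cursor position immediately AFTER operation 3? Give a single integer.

After op 1 (insert('A')): buf='AAFONCM' cursor=1
After op 2 (select(4,7) replace("S")): buf='AAFOS' cursor=5
After op 3 (insert('J')): buf='AAFOSJ' cursor=6

Answer: 6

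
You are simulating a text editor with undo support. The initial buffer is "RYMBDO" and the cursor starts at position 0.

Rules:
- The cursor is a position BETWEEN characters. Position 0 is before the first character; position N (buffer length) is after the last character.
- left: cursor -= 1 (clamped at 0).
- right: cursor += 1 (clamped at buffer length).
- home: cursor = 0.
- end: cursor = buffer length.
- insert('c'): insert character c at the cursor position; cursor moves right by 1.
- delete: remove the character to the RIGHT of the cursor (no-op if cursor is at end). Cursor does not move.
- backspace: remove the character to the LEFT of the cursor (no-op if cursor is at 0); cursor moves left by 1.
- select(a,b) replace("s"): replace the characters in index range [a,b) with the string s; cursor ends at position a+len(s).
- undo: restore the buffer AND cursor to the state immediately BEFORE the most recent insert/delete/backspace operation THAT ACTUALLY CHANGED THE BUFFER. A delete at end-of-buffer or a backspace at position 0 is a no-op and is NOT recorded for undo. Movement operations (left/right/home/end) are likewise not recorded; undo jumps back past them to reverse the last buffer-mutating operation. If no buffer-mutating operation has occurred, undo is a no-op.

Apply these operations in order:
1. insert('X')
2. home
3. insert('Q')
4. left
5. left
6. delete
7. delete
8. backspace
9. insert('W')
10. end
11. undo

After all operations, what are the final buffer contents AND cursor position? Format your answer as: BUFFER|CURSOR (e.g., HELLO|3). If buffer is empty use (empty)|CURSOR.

After op 1 (insert('X')): buf='XRYMBDO' cursor=1
After op 2 (home): buf='XRYMBDO' cursor=0
After op 3 (insert('Q')): buf='QXRYMBDO' cursor=1
After op 4 (left): buf='QXRYMBDO' cursor=0
After op 5 (left): buf='QXRYMBDO' cursor=0
After op 6 (delete): buf='XRYMBDO' cursor=0
After op 7 (delete): buf='RYMBDO' cursor=0
After op 8 (backspace): buf='RYMBDO' cursor=0
After op 9 (insert('W')): buf='WRYMBDO' cursor=1
After op 10 (end): buf='WRYMBDO' cursor=7
After op 11 (undo): buf='RYMBDO' cursor=0

Answer: RYMBDO|0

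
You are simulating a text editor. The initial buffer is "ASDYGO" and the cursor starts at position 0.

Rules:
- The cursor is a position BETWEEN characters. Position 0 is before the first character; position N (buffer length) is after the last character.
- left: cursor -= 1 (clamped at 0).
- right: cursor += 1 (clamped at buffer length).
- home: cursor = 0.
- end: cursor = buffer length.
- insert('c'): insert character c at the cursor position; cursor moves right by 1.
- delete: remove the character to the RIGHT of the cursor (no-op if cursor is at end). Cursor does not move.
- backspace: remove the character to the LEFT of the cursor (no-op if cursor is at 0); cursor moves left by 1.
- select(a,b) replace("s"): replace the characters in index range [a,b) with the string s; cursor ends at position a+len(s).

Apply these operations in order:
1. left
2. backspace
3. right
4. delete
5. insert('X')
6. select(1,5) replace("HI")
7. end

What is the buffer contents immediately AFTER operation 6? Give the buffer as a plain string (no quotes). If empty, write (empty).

Answer: AHIO

Derivation:
After op 1 (left): buf='ASDYGO' cursor=0
After op 2 (backspace): buf='ASDYGO' cursor=0
After op 3 (right): buf='ASDYGO' cursor=1
After op 4 (delete): buf='ADYGO' cursor=1
After op 5 (insert('X')): buf='AXDYGO' cursor=2
After op 6 (select(1,5) replace("HI")): buf='AHIO' cursor=3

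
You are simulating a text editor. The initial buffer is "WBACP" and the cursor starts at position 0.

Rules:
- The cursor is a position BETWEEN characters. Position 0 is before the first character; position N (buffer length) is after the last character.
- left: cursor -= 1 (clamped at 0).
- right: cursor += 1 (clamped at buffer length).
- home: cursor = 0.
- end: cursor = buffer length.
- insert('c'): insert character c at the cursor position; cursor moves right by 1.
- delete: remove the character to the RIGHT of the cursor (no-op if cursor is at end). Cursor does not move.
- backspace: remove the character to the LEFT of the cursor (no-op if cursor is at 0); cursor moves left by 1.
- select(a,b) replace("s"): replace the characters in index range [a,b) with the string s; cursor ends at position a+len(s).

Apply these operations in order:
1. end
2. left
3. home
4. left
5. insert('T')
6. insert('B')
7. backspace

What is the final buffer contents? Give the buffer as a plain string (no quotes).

After op 1 (end): buf='WBACP' cursor=5
After op 2 (left): buf='WBACP' cursor=4
After op 3 (home): buf='WBACP' cursor=0
After op 4 (left): buf='WBACP' cursor=0
After op 5 (insert('T')): buf='TWBACP' cursor=1
After op 6 (insert('B')): buf='TBWBACP' cursor=2
After op 7 (backspace): buf='TWBACP' cursor=1

Answer: TWBACP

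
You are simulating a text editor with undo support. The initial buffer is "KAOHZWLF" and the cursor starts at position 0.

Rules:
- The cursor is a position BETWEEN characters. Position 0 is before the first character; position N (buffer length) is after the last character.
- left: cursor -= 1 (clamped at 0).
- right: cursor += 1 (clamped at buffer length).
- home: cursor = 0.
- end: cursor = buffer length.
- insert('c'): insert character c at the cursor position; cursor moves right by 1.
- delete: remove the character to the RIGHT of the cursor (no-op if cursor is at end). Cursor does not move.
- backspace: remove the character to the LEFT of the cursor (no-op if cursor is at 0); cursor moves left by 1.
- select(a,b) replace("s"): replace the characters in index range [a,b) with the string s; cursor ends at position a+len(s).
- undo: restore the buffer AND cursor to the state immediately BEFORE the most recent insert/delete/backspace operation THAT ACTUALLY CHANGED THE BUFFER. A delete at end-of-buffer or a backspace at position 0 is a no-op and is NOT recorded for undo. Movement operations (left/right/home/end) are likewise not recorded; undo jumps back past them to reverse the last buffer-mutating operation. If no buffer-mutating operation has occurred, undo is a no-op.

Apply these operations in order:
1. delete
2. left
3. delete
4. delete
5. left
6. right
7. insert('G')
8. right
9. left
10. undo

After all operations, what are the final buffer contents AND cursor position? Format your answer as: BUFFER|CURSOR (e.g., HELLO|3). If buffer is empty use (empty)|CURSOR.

After op 1 (delete): buf='AOHZWLF' cursor=0
After op 2 (left): buf='AOHZWLF' cursor=0
After op 3 (delete): buf='OHZWLF' cursor=0
After op 4 (delete): buf='HZWLF' cursor=0
After op 5 (left): buf='HZWLF' cursor=0
After op 6 (right): buf='HZWLF' cursor=1
After op 7 (insert('G')): buf='HGZWLF' cursor=2
After op 8 (right): buf='HGZWLF' cursor=3
After op 9 (left): buf='HGZWLF' cursor=2
After op 10 (undo): buf='HZWLF' cursor=1

Answer: HZWLF|1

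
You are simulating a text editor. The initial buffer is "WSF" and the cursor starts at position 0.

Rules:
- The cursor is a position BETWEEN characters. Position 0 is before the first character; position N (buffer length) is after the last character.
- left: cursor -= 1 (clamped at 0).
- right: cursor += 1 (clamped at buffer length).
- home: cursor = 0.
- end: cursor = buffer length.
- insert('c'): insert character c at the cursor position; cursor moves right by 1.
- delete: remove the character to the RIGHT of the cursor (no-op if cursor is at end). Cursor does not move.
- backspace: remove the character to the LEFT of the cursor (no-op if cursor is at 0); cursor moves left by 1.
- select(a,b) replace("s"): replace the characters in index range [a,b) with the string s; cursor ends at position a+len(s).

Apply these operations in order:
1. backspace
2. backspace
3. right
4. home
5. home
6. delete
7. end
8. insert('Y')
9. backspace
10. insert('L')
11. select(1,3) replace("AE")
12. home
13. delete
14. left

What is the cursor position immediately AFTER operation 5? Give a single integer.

Answer: 0

Derivation:
After op 1 (backspace): buf='WSF' cursor=0
After op 2 (backspace): buf='WSF' cursor=0
After op 3 (right): buf='WSF' cursor=1
After op 4 (home): buf='WSF' cursor=0
After op 5 (home): buf='WSF' cursor=0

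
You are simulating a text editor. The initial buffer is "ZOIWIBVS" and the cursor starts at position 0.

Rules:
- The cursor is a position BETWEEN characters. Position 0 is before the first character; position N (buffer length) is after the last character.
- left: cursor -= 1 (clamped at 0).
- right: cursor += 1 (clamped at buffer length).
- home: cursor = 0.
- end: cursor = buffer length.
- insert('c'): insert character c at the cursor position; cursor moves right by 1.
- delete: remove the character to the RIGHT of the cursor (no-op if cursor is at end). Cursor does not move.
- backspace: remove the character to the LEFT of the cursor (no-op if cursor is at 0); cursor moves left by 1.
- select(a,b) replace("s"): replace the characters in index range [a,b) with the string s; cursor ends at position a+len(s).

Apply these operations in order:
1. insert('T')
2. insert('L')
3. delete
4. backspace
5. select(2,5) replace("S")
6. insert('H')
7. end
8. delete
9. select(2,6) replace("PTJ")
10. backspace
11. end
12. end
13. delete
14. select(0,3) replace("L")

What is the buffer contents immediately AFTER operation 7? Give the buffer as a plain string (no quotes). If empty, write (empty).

After op 1 (insert('T')): buf='TZOIWIBVS' cursor=1
After op 2 (insert('L')): buf='TLZOIWIBVS' cursor=2
After op 3 (delete): buf='TLOIWIBVS' cursor=2
After op 4 (backspace): buf='TOIWIBVS' cursor=1
After op 5 (select(2,5) replace("S")): buf='TOSBVS' cursor=3
After op 6 (insert('H')): buf='TOSHBVS' cursor=4
After op 7 (end): buf='TOSHBVS' cursor=7

Answer: TOSHBVS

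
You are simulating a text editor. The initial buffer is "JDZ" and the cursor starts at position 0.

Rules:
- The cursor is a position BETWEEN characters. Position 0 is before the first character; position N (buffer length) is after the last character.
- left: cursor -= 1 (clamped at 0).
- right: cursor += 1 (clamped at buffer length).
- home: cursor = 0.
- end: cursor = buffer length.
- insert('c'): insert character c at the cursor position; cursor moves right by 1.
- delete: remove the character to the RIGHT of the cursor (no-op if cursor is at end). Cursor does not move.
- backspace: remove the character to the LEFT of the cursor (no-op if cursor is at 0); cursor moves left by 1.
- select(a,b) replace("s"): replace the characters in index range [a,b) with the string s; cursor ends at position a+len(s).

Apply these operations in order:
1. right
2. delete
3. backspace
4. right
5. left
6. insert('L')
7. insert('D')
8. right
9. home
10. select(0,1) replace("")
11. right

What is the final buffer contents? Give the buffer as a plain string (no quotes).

Answer: DZ

Derivation:
After op 1 (right): buf='JDZ' cursor=1
After op 2 (delete): buf='JZ' cursor=1
After op 3 (backspace): buf='Z' cursor=0
After op 4 (right): buf='Z' cursor=1
After op 5 (left): buf='Z' cursor=0
After op 6 (insert('L')): buf='LZ' cursor=1
After op 7 (insert('D')): buf='LDZ' cursor=2
After op 8 (right): buf='LDZ' cursor=3
After op 9 (home): buf='LDZ' cursor=0
After op 10 (select(0,1) replace("")): buf='DZ' cursor=0
After op 11 (right): buf='DZ' cursor=1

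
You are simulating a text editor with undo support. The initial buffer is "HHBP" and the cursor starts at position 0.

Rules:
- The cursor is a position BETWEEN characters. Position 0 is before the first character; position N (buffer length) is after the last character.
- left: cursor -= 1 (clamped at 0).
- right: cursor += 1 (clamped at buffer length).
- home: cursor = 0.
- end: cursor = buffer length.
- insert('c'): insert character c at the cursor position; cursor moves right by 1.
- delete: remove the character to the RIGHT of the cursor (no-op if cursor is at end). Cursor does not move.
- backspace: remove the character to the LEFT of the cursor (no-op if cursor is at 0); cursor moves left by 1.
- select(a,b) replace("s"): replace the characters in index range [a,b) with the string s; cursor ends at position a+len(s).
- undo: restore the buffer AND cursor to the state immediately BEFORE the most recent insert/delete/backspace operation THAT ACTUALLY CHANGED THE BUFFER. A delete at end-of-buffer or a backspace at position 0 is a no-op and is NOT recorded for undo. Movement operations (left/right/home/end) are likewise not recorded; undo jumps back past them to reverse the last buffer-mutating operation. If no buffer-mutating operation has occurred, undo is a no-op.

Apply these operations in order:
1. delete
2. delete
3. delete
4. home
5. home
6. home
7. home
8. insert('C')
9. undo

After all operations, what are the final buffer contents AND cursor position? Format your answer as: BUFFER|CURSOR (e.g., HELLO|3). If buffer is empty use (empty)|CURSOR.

After op 1 (delete): buf='HBP' cursor=0
After op 2 (delete): buf='BP' cursor=0
After op 3 (delete): buf='P' cursor=0
After op 4 (home): buf='P' cursor=0
After op 5 (home): buf='P' cursor=0
After op 6 (home): buf='P' cursor=0
After op 7 (home): buf='P' cursor=0
After op 8 (insert('C')): buf='CP' cursor=1
After op 9 (undo): buf='P' cursor=0

Answer: P|0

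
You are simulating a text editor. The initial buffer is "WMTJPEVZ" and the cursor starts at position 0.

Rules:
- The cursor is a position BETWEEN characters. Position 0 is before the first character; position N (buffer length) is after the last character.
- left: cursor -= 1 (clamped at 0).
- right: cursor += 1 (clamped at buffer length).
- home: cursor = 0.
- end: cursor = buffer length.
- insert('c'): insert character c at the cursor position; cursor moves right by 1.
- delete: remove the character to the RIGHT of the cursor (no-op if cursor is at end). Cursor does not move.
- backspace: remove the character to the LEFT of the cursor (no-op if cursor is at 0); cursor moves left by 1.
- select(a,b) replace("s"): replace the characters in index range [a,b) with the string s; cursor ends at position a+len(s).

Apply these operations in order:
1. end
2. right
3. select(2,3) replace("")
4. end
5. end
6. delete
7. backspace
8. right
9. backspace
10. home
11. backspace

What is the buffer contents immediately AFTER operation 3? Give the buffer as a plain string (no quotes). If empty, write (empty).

After op 1 (end): buf='WMTJPEVZ' cursor=8
After op 2 (right): buf='WMTJPEVZ' cursor=8
After op 3 (select(2,3) replace("")): buf='WMJPEVZ' cursor=2

Answer: WMJPEVZ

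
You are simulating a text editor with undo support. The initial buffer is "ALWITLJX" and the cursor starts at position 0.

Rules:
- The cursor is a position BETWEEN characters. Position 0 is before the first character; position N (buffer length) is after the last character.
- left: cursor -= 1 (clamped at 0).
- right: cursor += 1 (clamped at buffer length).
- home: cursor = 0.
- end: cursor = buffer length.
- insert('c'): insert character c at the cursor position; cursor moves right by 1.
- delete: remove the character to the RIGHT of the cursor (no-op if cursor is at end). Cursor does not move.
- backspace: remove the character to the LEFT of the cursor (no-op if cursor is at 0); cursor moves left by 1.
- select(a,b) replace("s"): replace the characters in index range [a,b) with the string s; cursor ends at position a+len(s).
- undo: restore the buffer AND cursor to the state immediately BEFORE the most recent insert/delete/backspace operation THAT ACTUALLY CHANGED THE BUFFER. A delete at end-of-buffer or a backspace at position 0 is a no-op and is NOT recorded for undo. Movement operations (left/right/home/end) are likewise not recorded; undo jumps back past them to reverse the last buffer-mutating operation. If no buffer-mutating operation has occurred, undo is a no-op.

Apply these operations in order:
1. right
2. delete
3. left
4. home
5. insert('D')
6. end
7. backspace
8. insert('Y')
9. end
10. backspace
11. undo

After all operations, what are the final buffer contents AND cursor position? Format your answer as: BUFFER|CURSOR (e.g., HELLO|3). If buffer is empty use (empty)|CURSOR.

Answer: DAWITLJY|8

Derivation:
After op 1 (right): buf='ALWITLJX' cursor=1
After op 2 (delete): buf='AWITLJX' cursor=1
After op 3 (left): buf='AWITLJX' cursor=0
After op 4 (home): buf='AWITLJX' cursor=0
After op 5 (insert('D')): buf='DAWITLJX' cursor=1
After op 6 (end): buf='DAWITLJX' cursor=8
After op 7 (backspace): buf='DAWITLJ' cursor=7
After op 8 (insert('Y')): buf='DAWITLJY' cursor=8
After op 9 (end): buf='DAWITLJY' cursor=8
After op 10 (backspace): buf='DAWITLJ' cursor=7
After op 11 (undo): buf='DAWITLJY' cursor=8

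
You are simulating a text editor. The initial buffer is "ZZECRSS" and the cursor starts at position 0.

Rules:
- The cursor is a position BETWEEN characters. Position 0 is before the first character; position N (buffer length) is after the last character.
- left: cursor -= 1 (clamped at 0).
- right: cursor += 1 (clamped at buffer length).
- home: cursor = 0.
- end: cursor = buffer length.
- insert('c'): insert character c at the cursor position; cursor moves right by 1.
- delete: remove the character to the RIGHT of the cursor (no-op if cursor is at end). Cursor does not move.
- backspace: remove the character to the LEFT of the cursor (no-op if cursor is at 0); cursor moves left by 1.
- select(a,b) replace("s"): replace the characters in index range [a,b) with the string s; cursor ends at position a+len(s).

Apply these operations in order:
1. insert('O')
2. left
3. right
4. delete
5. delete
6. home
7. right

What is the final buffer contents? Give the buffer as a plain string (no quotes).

After op 1 (insert('O')): buf='OZZECRSS' cursor=1
After op 2 (left): buf='OZZECRSS' cursor=0
After op 3 (right): buf='OZZECRSS' cursor=1
After op 4 (delete): buf='OZECRSS' cursor=1
After op 5 (delete): buf='OECRSS' cursor=1
After op 6 (home): buf='OECRSS' cursor=0
After op 7 (right): buf='OECRSS' cursor=1

Answer: OECRSS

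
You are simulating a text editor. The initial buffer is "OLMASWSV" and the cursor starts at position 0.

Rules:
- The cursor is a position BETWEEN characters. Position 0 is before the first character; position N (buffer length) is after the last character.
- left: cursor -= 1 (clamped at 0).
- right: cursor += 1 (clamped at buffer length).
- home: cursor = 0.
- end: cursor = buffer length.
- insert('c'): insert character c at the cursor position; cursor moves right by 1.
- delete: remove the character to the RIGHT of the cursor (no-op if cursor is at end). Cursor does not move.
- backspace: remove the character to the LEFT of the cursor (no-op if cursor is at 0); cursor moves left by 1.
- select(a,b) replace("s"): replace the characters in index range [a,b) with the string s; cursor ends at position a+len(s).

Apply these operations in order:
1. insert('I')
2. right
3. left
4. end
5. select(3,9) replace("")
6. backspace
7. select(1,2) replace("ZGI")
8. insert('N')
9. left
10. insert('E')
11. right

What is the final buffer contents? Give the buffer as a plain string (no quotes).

After op 1 (insert('I')): buf='IOLMASWSV' cursor=1
After op 2 (right): buf='IOLMASWSV' cursor=2
After op 3 (left): buf='IOLMASWSV' cursor=1
After op 4 (end): buf='IOLMASWSV' cursor=9
After op 5 (select(3,9) replace("")): buf='IOL' cursor=3
After op 6 (backspace): buf='IO' cursor=2
After op 7 (select(1,2) replace("ZGI")): buf='IZGI' cursor=4
After op 8 (insert('N')): buf='IZGIN' cursor=5
After op 9 (left): buf='IZGIN' cursor=4
After op 10 (insert('E')): buf='IZGIEN' cursor=5
After op 11 (right): buf='IZGIEN' cursor=6

Answer: IZGIEN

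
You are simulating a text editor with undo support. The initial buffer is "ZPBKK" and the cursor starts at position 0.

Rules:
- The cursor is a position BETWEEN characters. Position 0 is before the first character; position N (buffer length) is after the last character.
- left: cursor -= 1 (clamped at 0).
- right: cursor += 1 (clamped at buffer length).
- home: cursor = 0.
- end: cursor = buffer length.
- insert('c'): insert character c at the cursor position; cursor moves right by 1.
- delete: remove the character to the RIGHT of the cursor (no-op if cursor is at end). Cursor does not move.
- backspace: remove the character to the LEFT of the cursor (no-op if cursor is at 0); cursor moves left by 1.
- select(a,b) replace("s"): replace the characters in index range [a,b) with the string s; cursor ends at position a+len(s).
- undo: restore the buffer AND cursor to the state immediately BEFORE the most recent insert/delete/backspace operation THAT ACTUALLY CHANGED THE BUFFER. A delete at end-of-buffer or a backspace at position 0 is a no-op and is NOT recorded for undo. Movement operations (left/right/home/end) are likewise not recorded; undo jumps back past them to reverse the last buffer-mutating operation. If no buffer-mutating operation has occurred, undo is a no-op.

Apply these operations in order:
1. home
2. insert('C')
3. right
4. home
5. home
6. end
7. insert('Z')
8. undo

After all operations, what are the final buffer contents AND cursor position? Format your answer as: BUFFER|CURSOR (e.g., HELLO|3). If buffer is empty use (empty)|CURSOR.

After op 1 (home): buf='ZPBKK' cursor=0
After op 2 (insert('C')): buf='CZPBKK' cursor=1
After op 3 (right): buf='CZPBKK' cursor=2
After op 4 (home): buf='CZPBKK' cursor=0
After op 5 (home): buf='CZPBKK' cursor=0
After op 6 (end): buf='CZPBKK' cursor=6
After op 7 (insert('Z')): buf='CZPBKKZ' cursor=7
After op 8 (undo): buf='CZPBKK' cursor=6

Answer: CZPBKK|6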